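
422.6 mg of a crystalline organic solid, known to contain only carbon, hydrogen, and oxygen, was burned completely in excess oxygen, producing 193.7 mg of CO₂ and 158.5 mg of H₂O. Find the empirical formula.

CH4O5

mol C = 0.1937 g CO₂ ÷ 44.009 g/mol = 0.0044014 mol
mol H = 2 × 0.1585 g H₂O ÷ 18.015 g/mol = 0.017596 mol
mass O = 0.4226 − (0.052865 + 0.017737) = 0.35200 g → mol O = 0.35200 ÷ 15.999 = 0.022001 mol
Divide by the smallest (0.0044014 mol): C 1.000, H 3.998, O 4.999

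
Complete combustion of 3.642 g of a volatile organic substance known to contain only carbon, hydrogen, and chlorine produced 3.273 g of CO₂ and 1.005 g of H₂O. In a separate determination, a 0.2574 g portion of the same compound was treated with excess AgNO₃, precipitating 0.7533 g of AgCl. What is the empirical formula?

mol C = 3.273 g CO₂ ÷ 44.009 g/mol = 0.074371 mol
mol H = 2 × 1.005 g H₂O ÷ 18.015 g/mol = 0.11157 mol
From the AgCl data: mol Cl per gram of compound = (0.7533 ÷ 143.318) ÷ 0.2574 = 0.020420 mol/g, so in the 3.642 g combustion sample mol Cl = 0.074370 mol
Divide by the smallest (0.074370 mol): C 1.000, H 1.500, Cl 1.000
Multiplying each by 2 gives whole numbers: C 2.00, H 3.00, Cl 2.00

C2H3Cl2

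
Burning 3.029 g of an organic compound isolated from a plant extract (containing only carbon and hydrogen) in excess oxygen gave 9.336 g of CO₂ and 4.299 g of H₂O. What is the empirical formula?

mol C = 9.336 g CO₂ ÷ 44.009 g/mol = 0.21214 mol
mol H = 2 × 4.299 g H₂O ÷ 18.015 g/mol = 0.47727 mol
Divide by the smallest (0.21214 mol): C 1.000, H 2.250
Multiplying each by 4 gives whole numbers: C 4.00, H 9.00

C4H9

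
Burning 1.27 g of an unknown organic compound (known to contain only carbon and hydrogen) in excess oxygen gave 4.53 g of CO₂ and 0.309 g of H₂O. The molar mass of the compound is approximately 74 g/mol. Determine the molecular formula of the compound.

C6H2

mol C = 4.53 g CO₂ ÷ 44.009 g/mol = 0.1029 mol
mol H = 2 × 0.309 g H₂O ÷ 18.015 g/mol = 0.03430 mol
Divide by the smallest (0.03430 mol): C 3.001, H 1.000
Empirical formula: C3H
Empirical-formula mass = 37.04 g/mol; 74 ÷ 37.04 ≈ 2, so the molecular formula is C6H2.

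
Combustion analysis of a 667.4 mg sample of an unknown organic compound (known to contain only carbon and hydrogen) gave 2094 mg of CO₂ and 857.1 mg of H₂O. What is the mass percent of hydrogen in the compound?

mol C = 2.094 g CO₂ ÷ 44.009 g/mol = 0.047581 mol
mol H = 2 × 0.8571 g H₂O ÷ 18.015 g/mol = 0.095154 mol
mass % H = 0.095915 g ÷ 0.6674 g × 100%

14.37%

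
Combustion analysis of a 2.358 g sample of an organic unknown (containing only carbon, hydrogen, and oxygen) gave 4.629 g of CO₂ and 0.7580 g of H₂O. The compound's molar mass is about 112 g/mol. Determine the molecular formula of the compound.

C5H4O3

mol C = 4.629 g CO₂ ÷ 44.009 g/mol = 0.10518 mol
mol H = 2 × 0.7580 g H₂O ÷ 18.015 g/mol = 0.084152 mol
mass O = 2.358 − (1.2634 + 0.084825) = 1.0098 g → mol O = 1.0098 ÷ 15.999 = 0.063118 mol
Divide by the smallest (0.063118 mol): C 1.666, H 1.333, O 1.000
Multiplying each by 3 gives whole numbers: C 5.00, H 4.00, O 3.00
Empirical formula: C5H4O3
Empirical-formula mass = 112.08 g/mol; 112 ÷ 112.08 ≈ 1, so the molecular formula is C5H4O3.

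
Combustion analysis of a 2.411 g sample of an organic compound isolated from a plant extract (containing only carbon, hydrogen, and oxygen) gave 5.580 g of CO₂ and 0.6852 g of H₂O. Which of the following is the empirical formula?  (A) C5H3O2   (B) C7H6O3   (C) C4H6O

mol C = 5.580 g CO₂ ÷ 44.009 g/mol = 0.12679 mol
mol H = 2 × 0.6852 g H₂O ÷ 18.015 g/mol = 0.076070 mol
mass O = 2.411 − (1.5229 + 0.076679) = 0.81142 g → mol O = 0.81142 ÷ 15.999 = 0.050717 mol
Divide by the smallest (0.050717 mol): C 2.500, H 1.500, O 1.000
Multiplying each by 2 gives whole numbers: C 5.00, H 3.00, O 2.00

(A) C5H3O2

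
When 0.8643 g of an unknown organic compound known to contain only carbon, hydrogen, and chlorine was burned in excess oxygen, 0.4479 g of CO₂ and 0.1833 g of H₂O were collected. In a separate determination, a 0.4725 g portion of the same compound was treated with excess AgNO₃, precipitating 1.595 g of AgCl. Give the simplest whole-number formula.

CH2Cl2

mol C = 0.4479 g CO₂ ÷ 44.009 g/mol = 0.010177 mol
mol H = 2 × 0.1833 g H₂O ÷ 18.015 g/mol = 0.020350 mol
From the AgCl data: mol Cl per gram of compound = (1.595 ÷ 143.318) ÷ 0.4725 = 0.023554 mol/g, so in the 0.8643 g combustion sample mol Cl = 0.020357 mol
Divide by the smallest (0.010177 mol): C 1.000, H 1.999, Cl 2.000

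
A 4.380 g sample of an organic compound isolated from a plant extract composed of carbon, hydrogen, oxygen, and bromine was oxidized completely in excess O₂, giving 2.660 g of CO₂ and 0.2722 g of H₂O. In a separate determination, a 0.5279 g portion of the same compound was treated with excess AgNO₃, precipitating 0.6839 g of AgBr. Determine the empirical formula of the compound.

C4H2Br2O5

mol C = 2.660 g CO₂ ÷ 44.009 g/mol = 0.060442 mol
mol H = 2 × 0.2722 g H₂O ÷ 18.015 g/mol = 0.030219 mol
From the AgBr data: mol Br per gram of compound = (0.6839 ÷ 187.772) ÷ 0.5279 = 0.0068994 mol/g, so in the 4.380 g combustion sample mol Br = 0.030219 mol
mass O = 4.380 − (0.72597 + 0.030461 + 2.4146) = 1.2089 g → mol O = 1.2089 ÷ 15.999 = 0.075563 mol
Divide by the smallest (0.030219 mol): C 2.000, H 1.000, Br 1.000, O 2.500
Multiplying each by 2 gives whole numbers: C 4.00, H 2.00, Br 2.00, O 5.00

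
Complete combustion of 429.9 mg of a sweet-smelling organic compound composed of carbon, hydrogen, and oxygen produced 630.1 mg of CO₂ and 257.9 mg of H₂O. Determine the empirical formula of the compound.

mol C = 0.6301 g CO₂ ÷ 44.009 g/mol = 0.014318 mol
mol H = 2 × 0.2579 g H₂O ÷ 18.015 g/mol = 0.028632 mol
mass O = 0.4299 − (0.17197 + 0.028861) = 0.22907 g → mol O = 0.22907 ÷ 15.999 = 0.014318 mol
Divide by the smallest (0.014318 mol): C 1.000, H 2.000, O 1.000

CH2O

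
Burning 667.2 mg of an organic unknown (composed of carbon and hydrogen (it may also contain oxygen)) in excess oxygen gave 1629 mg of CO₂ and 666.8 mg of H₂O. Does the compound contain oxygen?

yes

mol C = 1.629 g CO₂ ÷ 44.009 g/mol = 0.037015 mol
mol H = 2 × 0.6668 g H₂O ÷ 18.015 g/mol = 0.074027 mol
C and H account for only 0.51921 g of the 0.6672 g sample; the remaining 0.14799 g must be oxygen.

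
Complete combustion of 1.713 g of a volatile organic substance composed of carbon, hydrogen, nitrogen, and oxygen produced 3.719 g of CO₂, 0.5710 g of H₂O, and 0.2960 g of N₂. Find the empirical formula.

C4H3NO

mol C = 3.719 g CO₂ ÷ 44.009 g/mol = 0.084505 mol
mol H = 2 × 0.5710 g H₂O ÷ 18.015 g/mol = 0.063392 mol
mol N = 2 × 0.2960 g N₂ ÷ 28.014 g/mol = 0.021132 mol
mass O = 1.713 − (1.0150 + 0.063899 + 0.29600) = 0.33811 g → mol O = 0.33811 ÷ 15.999 = 0.021133 mol
Divide by the smallest (0.021132 mol): C 3.999, H 3.000, N 1.000, O 1.000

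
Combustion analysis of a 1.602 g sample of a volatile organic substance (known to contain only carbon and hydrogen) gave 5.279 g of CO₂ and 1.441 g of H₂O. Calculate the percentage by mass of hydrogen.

mol C = 5.279 g CO₂ ÷ 44.009 g/mol = 0.11995 mol
mol H = 2 × 1.441 g H₂O ÷ 18.015 g/mol = 0.15998 mol
mass % H = 0.16126 g ÷ 1.602 g × 100%

10.07%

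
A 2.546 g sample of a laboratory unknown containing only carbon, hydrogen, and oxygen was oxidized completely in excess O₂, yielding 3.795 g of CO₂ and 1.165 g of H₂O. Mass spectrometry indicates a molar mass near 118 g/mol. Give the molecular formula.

C4H6O4

mol C = 3.795 g CO₂ ÷ 44.009 g/mol = 0.086232 mol
mol H = 2 × 1.165 g H₂O ÷ 18.015 g/mol = 0.12934 mol
mass O = 2.546 − (1.0357 + 0.13037) = 1.3799 g → mol O = 1.3799 ÷ 15.999 = 0.086249 mol
Divide by the smallest (0.086232 mol): C 1.000, H 1.500, O 1.000
Multiplying each by 2 gives whole numbers: C 2.00, H 3.00, O 2.00
Empirical formula: C2H3O2
Empirical-formula mass = 59.04 g/mol; 118 ÷ 59.04 ≈ 2, so the molecular formula is C4H6O4.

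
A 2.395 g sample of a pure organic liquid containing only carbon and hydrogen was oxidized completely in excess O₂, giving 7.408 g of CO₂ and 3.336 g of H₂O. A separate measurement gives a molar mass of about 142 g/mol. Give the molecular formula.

C10H22

mol C = 7.408 g CO₂ ÷ 44.009 g/mol = 0.16833 mol
mol H = 2 × 3.336 g H₂O ÷ 18.015 g/mol = 0.37036 mol
Divide by the smallest (0.16833 mol): C 1.000, H 2.200
Multiplying each by 5 gives whole numbers: C 5.00, H 11.00
Empirical formula: C5H11
Empirical-formula mass = 71.14 g/mol; 142 ÷ 71.14 ≈ 2, so the molecular formula is C10H22.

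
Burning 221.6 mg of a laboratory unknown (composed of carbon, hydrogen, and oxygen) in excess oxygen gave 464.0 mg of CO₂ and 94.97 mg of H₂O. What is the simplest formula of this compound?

C2H2O

mol C = 0.4640 g CO₂ ÷ 44.009 g/mol = 0.010543 mol
mol H = 2 × 0.09497 g H₂O ÷ 18.015 g/mol = 0.010543 mol
mass O = 0.2216 − (0.12664 + 0.010628) = 0.084337 g → mol O = 0.084337 ÷ 15.999 = 0.0052714 mol
Divide by the smallest (0.0052714 mol): C 2.000, H 2.000, O 1.000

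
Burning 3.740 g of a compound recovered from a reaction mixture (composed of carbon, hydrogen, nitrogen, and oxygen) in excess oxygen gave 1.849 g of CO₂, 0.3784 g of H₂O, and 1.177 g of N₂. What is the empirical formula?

CHN2O3

mol C = 1.849 g CO₂ ÷ 44.009 g/mol = 0.042014 mol
mol H = 2 × 0.3784 g H₂O ÷ 18.015 g/mol = 0.042009 mol
mol N = 2 × 1.177 g N₂ ÷ 28.014 g/mol = 0.084029 mol
mass O = 3.740 − (0.50463 + 0.042346 + 1.1770) = 2.0160 g → mol O = 2.0160 ÷ 15.999 = 0.12601 mol
Divide by the smallest (0.042009 mol): C 1.000, H 1.000, N 2.000, O 3.000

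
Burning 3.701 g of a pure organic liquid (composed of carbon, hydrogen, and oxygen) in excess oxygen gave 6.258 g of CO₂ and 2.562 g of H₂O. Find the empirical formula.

C4H8O3

mol C = 6.258 g CO₂ ÷ 44.009 g/mol = 0.14220 mol
mol H = 2 × 2.562 g H₂O ÷ 18.015 g/mol = 0.28443 mol
mass O = 3.701 − (1.7079 + 0.28671) = 1.7064 g → mol O = 1.7064 ÷ 15.999 = 0.10665 mol
Divide by the smallest (0.10665 mol): C 1.333, H 2.667, O 1.000
Multiplying each by 3 gives whole numbers: C 4.00, H 8.00, O 3.00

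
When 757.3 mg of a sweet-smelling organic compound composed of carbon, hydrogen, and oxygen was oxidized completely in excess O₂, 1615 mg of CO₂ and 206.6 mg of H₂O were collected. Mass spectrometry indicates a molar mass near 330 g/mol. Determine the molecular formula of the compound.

mol C = 1.615 g CO₂ ÷ 44.009 g/mol = 0.036697 mol
mol H = 2 × 0.2066 g H₂O ÷ 18.015 g/mol = 0.022936 mol
mass O = 0.7573 − (0.44077 + 0.023120) = 0.29341 g → mol O = 0.29341 ÷ 15.999 = 0.018339 mol
Divide by the smallest (0.018339 mol): C 2.001, H 1.251, O 1.000
Multiplying each by 4 gives whole numbers: C 8.00, H 5.00, O 4.00
Empirical formula: C8H5O4
Empirical-formula mass = 165.12 g/mol; 330 ÷ 165.12 ≈ 2, so the molecular formula is C16H10O8.

C16H10O8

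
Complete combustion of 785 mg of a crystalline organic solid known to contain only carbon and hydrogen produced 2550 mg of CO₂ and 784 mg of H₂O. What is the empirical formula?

mol C = 2.55 g CO₂ ÷ 44.009 g/mol = 0.05794 mol
mol H = 2 × 0.784 g H₂O ÷ 18.015 g/mol = 0.08704 mol
Divide by the smallest (0.05794 mol): C 1.000, H 1.502
Multiplying each by 2 gives whole numbers: C 2.00, H 3.00

C2H3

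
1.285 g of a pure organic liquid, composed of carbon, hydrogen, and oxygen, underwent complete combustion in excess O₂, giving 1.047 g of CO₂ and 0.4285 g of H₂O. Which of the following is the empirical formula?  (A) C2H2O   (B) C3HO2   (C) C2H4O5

mol C = 1.047 g CO₂ ÷ 44.009 g/mol = 0.023791 mol
mol H = 2 × 0.4285 g H₂O ÷ 18.015 g/mol = 0.047571 mol
mass O = 1.285 − (0.28575 + 0.047952) = 0.95130 g → mol O = 0.95130 ÷ 15.999 = 0.059460 mol
Divide by the smallest (0.023791 mol): C 1.000, H 2.000, O 2.499
Multiplying each by 2 gives whole numbers: C 2.00, H 4.00, O 5.00

(C) C2H4O5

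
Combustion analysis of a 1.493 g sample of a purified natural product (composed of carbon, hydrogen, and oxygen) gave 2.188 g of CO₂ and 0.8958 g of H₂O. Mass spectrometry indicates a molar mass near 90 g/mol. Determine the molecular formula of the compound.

mol C = 2.188 g CO₂ ÷ 44.009 g/mol = 0.049717 mol
mol H = 2 × 0.8958 g H₂O ÷ 18.015 g/mol = 0.099450 mol
mass O = 1.493 − (0.59715 + 0.10025) = 0.79560 g → mol O = 0.79560 ÷ 15.999 = 0.049728 mol
Divide by the smallest (0.049717 mol): C 1.000, H 2.000, O 1.000
Empirical formula: CH2O
Empirical-formula mass = 30.03 g/mol; 90 ÷ 30.03 ≈ 3, so the molecular formula is C3H6O3.

C3H6O3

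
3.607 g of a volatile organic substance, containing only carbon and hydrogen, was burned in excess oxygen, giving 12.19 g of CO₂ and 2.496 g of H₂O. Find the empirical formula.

CH

mol C = 12.19 g CO₂ ÷ 44.009 g/mol = 0.27699 mol
mol H = 2 × 2.496 g H₂O ÷ 18.015 g/mol = 0.27710 mol
Divide by the smallest (0.27699 mol): C 1.000, H 1.000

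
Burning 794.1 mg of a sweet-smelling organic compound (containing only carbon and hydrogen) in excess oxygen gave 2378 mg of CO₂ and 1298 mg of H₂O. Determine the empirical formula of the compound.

C3H8

mol C = 2.378 g CO₂ ÷ 44.009 g/mol = 0.054034 mol
mol H = 2 × 1.298 g H₂O ÷ 18.015 g/mol = 0.14410 mol
Divide by the smallest (0.054034 mol): C 1.000, H 2.667
Multiplying each by 3 gives whole numbers: C 3.00, H 8.00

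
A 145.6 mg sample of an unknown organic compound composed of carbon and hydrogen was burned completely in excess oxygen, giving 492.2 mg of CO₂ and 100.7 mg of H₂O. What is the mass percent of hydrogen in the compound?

7.74%

mol C = 0.4922 g CO₂ ÷ 44.009 g/mol = 0.011184 mol
mol H = 2 × 0.1007 g H₂O ÷ 18.015 g/mol = 0.011180 mol
mass % H = 0.011269 g ÷ 0.1456 g × 100%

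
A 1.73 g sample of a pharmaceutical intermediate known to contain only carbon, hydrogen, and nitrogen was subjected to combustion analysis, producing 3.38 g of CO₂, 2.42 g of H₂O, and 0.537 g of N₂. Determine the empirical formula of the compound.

C2H7N

mol C = 3.38 g CO₂ ÷ 44.009 g/mol = 0.07680 mol
mol H = 2 × 2.42 g H₂O ÷ 18.015 g/mol = 0.2687 mol
mol N = 2 × 0.537 g N₂ ÷ 28.014 g/mol = 0.03834 mol
Divide by the smallest (0.03834 mol): C 2.003, H 7.008, N 1.000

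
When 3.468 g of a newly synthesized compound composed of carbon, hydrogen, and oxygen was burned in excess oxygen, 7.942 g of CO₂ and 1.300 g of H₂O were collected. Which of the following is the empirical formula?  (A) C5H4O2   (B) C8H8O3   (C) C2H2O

mol C = 7.942 g CO₂ ÷ 44.009 g/mol = 0.18046 mol
mol H = 2 × 1.300 g H₂O ÷ 18.015 g/mol = 0.14432 mol
mass O = 3.468 − (2.1675 + 0.14548) = 1.1550 g → mol O = 1.1550 ÷ 15.999 = 0.072191 mol
Divide by the smallest (0.072191 mol): C 2.500, H 1.999, O 1.000
Multiplying each by 2 gives whole numbers: C 5.00, H 4.00, O 2.00

(A) C5H4O2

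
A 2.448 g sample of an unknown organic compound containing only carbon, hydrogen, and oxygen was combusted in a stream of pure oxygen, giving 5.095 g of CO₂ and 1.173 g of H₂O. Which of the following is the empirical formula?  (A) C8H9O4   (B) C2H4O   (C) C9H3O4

mol C = 5.095 g CO₂ ÷ 44.009 g/mol = 0.11577 mol
mol H = 2 × 1.173 g H₂O ÷ 18.015 g/mol = 0.13022 mol
mass O = 2.448 − (1.3905 + 0.13127) = 0.92620 g → mol O = 0.92620 ÷ 15.999 = 0.057891 mol
Divide by the smallest (0.057891 mol): C 2.000, H 2.249, O 1.000
Multiplying each by 4 gives whole numbers: C 8.00, H 9.00, O 4.00

(A) C8H9O4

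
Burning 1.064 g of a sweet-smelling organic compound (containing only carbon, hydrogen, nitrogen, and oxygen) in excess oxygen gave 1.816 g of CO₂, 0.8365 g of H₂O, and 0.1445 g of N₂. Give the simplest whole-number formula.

C4H9NO2

mol C = 1.816 g CO₂ ÷ 44.009 g/mol = 0.041264 mol
mol H = 2 × 0.8365 g H₂O ÷ 18.015 g/mol = 0.092867 mol
mol N = 2 × 0.1445 g N₂ ÷ 28.014 g/mol = 0.010316 mol
mass O = 1.064 − (0.49563 + 0.093610 + 0.14450) = 0.33026 g → mol O = 0.33026 ÷ 15.999 = 0.020643 mol
Divide by the smallest (0.010316 mol): C 4.000, H 9.002, N 1.000, O 2.001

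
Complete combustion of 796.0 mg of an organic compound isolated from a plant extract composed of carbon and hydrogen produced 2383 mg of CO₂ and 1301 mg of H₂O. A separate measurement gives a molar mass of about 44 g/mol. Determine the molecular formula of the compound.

C3H8

mol C = 2.383 g CO₂ ÷ 44.009 g/mol = 0.054148 mol
mol H = 2 × 1.301 g H₂O ÷ 18.015 g/mol = 0.14444 mol
Divide by the smallest (0.054148 mol): C 1.000, H 2.667
Multiplying each by 3 gives whole numbers: C 3.00, H 8.00
Empirical formula: C3H8
Empirical-formula mass = 44.10 g/mol; 44 ÷ 44.10 ≈ 1, so the molecular formula is C3H8.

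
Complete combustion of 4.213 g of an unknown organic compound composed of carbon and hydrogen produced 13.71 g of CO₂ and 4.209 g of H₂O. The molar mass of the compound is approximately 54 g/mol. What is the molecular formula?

C4H6

mol C = 13.71 g CO₂ ÷ 44.009 g/mol = 0.31153 mol
mol H = 2 × 4.209 g H₂O ÷ 18.015 g/mol = 0.46728 mol
Divide by the smallest (0.31153 mol): C 1.000, H 1.500
Multiplying each by 2 gives whole numbers: C 2.00, H 3.00
Empirical formula: C2H3
Empirical-formula mass = 27.05 g/mol; 54 ÷ 27.05 ≈ 2, so the molecular formula is C4H6.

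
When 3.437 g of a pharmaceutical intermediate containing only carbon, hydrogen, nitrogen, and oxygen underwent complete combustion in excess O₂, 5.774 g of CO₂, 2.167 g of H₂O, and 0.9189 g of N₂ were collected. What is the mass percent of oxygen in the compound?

mol C = 5.774 g CO₂ ÷ 44.009 g/mol = 0.13120 mol
mol H = 2 × 2.167 g H₂O ÷ 18.015 g/mol = 0.24058 mol
mol N = 2 × 0.9189 g N₂ ÷ 28.014 g/mol = 0.065603 mol
mass O = 3.437 − (1.5758 + 0.24250 + 0.91890) = 0.69975 g → mol O = 0.69975 ÷ 15.999 = 0.043737 mol
mass % O = 0.69975 g ÷ 3.437 g × 100%

20.36%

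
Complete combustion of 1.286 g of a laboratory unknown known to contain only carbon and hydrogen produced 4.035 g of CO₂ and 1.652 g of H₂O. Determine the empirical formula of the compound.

CH2

mol C = 4.035 g CO₂ ÷ 44.009 g/mol = 0.091686 mol
mol H = 2 × 1.652 g H₂O ÷ 18.015 g/mol = 0.18340 mol
Divide by the smallest (0.091686 mol): C 1.000, H 2.000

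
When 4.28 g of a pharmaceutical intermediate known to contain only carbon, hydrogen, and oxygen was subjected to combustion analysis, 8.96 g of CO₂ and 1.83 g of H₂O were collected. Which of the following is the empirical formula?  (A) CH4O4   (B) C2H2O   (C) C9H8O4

mol C = 8.96 g CO₂ ÷ 44.009 g/mol = 0.2036 mol
mol H = 2 × 1.83 g H₂O ÷ 18.015 g/mol = 0.2032 mol
mass O = 4.28 − (2.445 + 0.2048) = 1.630 g → mol O = 1.630 ÷ 15.999 = 0.1019 mol
Divide by the smallest (0.1019 mol): C 1.999, H 1.994, O 1.000

(B) C2H2O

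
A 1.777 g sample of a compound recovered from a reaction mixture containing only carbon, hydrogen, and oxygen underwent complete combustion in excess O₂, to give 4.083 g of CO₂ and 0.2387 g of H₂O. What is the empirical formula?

C7H2O3

mol C = 4.083 g CO₂ ÷ 44.009 g/mol = 0.092776 mol
mol H = 2 × 0.2387 g H₂O ÷ 18.015 g/mol = 0.026500 mol
mass O = 1.777 − (1.1143 + 0.026712) = 0.63595 g → mol O = 0.63595 ÷ 15.999 = 0.039749 mol
Divide by the smallest (0.026500 mol): C 3.501, H 1.000, O 1.500
Multiplying each by 2 gives whole numbers: C 7.00, H 2.00, O 3.00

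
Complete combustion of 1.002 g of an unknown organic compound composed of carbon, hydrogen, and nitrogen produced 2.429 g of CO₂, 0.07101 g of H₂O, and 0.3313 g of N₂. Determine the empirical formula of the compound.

mol C = 2.429 g CO₂ ÷ 44.009 g/mol = 0.055193 mol
mol H = 2 × 0.07101 g H₂O ÷ 18.015 g/mol = 0.0078834 mol
mol N = 2 × 0.3313 g N₂ ÷ 28.014 g/mol = 0.023652 mol
Divide by the smallest (0.0078834 mol): C 7.001, H 1.000, N 3.000

C7HN3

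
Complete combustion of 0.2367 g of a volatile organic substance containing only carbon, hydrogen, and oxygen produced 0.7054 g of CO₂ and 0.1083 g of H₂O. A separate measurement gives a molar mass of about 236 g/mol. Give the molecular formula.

mol C = 0.7054 g CO₂ ÷ 44.009 g/mol = 0.016029 mol
mol H = 2 × 0.1083 g H₂O ÷ 18.015 g/mol = 0.012023 mol
mass O = 0.2367 − (0.19252 + 0.012120) = 0.032062 g → mol O = 0.032062 ÷ 15.999 = 0.0020040 mol
Divide by the smallest (0.0020040 mol): C 7.998, H 6.000, O 1.000
Empirical formula: C8H6O
Empirical-formula mass = 118.13 g/mol; 236 ÷ 118.13 ≈ 2, so the molecular formula is C16H12O2.

C16H12O2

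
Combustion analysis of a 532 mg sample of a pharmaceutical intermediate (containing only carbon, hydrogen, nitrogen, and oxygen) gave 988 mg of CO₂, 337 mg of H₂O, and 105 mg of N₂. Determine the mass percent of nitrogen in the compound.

19.7%

mol C = 0.988 g CO₂ ÷ 44.009 g/mol = 0.02245 mol
mol H = 2 × 0.337 g H₂O ÷ 18.015 g/mol = 0.03741 mol
mol N = 2 × 0.105 g N₂ ÷ 28.014 g/mol = 0.007496 mol
mass O = 0.532 − (0.2696 + 0.03771 + 0.1050) = 0.1196 g → mol O = 0.1196 ÷ 15.999 = 0.007478 mol
mass % N = 0.1050 g ÷ 0.532 g × 100%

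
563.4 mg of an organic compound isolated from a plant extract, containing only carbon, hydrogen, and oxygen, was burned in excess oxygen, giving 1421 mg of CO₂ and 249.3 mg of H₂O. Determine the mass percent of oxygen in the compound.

26.21%

mol C = 1.421 g CO₂ ÷ 44.009 g/mol = 0.032289 mol
mol H = 2 × 0.2493 g H₂O ÷ 18.015 g/mol = 0.027677 mol
mass O = 0.5634 − (0.38782 + 0.027898) = 0.14768 g → mol O = 0.14768 ÷ 15.999 = 0.0092306 mol
mass % O = 0.14768 g ÷ 0.5634 g × 100%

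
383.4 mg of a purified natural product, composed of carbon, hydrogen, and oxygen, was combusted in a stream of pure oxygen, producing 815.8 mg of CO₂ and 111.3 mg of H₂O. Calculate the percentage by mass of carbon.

58.07%

mol C = 0.8158 g CO₂ ÷ 44.009 g/mol = 0.018537 mol
mol H = 2 × 0.1113 g H₂O ÷ 18.015 g/mol = 0.012356 mol
mass O = 0.3834 − (0.22265 + 0.012455) = 0.14830 g → mol O = 0.14830 ÷ 15.999 = 0.0092690 mol
mass % C = 0.22265 g ÷ 0.3834 g × 100%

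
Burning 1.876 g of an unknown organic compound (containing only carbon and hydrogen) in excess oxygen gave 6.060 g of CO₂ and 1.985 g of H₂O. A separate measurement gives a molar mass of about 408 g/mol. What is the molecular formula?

mol C = 6.060 g CO₂ ÷ 44.009 g/mol = 0.13770 mol
mol H = 2 × 1.985 g H₂O ÷ 18.015 g/mol = 0.22037 mol
Divide by the smallest (0.13770 mol): C 1.000, H 1.600
Multiplying each by 5 gives whole numbers: C 5.00, H 8.00
Empirical formula: C5H8
Empirical-formula mass = 68.12 g/mol; 408 ÷ 68.12 ≈ 6, so the molecular formula is C30H48.

C30H48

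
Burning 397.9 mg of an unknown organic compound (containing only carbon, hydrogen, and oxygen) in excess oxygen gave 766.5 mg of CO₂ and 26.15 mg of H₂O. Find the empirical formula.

mol C = 0.7665 g CO₂ ÷ 44.009 g/mol = 0.017417 mol
mol H = 2 × 0.02615 g H₂O ÷ 18.015 g/mol = 0.0029031 mol
mass O = 0.3979 − (0.20919 + 0.0029264) = 0.18578 g → mol O = 0.18578 ÷ 15.999 = 0.011612 mol
Divide by the smallest (0.0029031 mol): C 5.999, H 1.000, O 4.000

C6HO4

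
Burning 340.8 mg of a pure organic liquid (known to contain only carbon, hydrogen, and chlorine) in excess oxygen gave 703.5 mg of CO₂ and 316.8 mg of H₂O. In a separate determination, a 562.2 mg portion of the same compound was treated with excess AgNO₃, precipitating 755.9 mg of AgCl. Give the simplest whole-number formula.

mol C = 0.7035 g CO₂ ÷ 44.009 g/mol = 0.015985 mol
mol H = 2 × 0.3168 g H₂O ÷ 18.015 g/mol = 0.035171 mol
From the AgCl data: mol Cl per gram of compound = (0.7559 ÷ 143.318) ÷ 0.5622 = 0.0093815 mol/g, so in the 0.3408 g combustion sample mol Cl = 0.0031972 mol
Divide by the smallest (0.0031972 mol): C 5.000, H 11.000, Cl 1.000

C5H11Cl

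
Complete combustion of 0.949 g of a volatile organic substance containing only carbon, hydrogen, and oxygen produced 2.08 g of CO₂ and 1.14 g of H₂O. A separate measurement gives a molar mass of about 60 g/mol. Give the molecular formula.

mol C = 2.08 g CO₂ ÷ 44.009 g/mol = 0.04726 mol
mol H = 2 × 1.14 g H₂O ÷ 18.015 g/mol = 0.1266 mol
mass O = 0.949 − (0.5677 + 0.1276) = 0.2537 g → mol O = 0.2537 ÷ 15.999 = 0.01586 mol
Divide by the smallest (0.01586 mol): C 2.980, H 7.980, O 1.000
Empirical formula: C3H8O
Empirical-formula mass = 60.10 g/mol; 60 ÷ 60.10 ≈ 1, so the molecular formula is C3H8O.

C3H8O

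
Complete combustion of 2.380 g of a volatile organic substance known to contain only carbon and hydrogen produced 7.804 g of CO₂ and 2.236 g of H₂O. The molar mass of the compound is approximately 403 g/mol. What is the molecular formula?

C30H42

mol C = 7.804 g CO₂ ÷ 44.009 g/mol = 0.17733 mol
mol H = 2 × 2.236 g H₂O ÷ 18.015 g/mol = 0.24824 mol
Divide by the smallest (0.17733 mol): C 1.000, H 1.400
Multiplying each by 5 gives whole numbers: C 5.00, H 7.00
Empirical formula: C5H7
Empirical-formula mass = 67.11 g/mol; 403 ÷ 67.11 ≈ 6, so the molecular formula is C30H42.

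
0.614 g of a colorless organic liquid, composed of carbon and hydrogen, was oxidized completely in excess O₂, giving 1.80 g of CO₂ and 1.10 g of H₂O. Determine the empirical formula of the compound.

mol C = 1.80 g CO₂ ÷ 44.009 g/mol = 0.04090 mol
mol H = 2 × 1.10 g H₂O ÷ 18.015 g/mol = 0.1221 mol
Divide by the smallest (0.04090 mol): C 1.000, H 2.986

CH3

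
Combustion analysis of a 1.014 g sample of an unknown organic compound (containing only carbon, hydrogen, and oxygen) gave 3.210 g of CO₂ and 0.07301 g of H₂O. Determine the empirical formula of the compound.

C9HO

mol C = 3.210 g CO₂ ÷ 44.009 g/mol = 0.072940 mol
mol H = 2 × 0.07301 g H₂O ÷ 18.015 g/mol = 0.0081055 mol
mass O = 1.014 − (0.87608 + 0.0081703) = 0.12975 g → mol O = 0.12975 ÷ 15.999 = 0.0081100 mol
Divide by the smallest (0.0081055 mol): C 8.999, H 1.000, O 1.001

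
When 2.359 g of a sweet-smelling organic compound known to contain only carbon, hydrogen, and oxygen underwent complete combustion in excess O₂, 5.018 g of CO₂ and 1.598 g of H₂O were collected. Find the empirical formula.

mol C = 5.018 g CO₂ ÷ 44.009 g/mol = 0.11402 mol
mol H = 2 × 1.598 g H₂O ÷ 18.015 g/mol = 0.17741 mol
mass O = 2.359 − (1.3695 + 0.17883) = 0.81065 g → mol O = 0.81065 ÷ 15.999 = 0.050669 mol
Divide by the smallest (0.050669 mol): C 2.250, H 3.501, O 1.000
Multiplying each by 4 gives whole numbers: C 9.00, H 14.01, O 4.00

C9H14O4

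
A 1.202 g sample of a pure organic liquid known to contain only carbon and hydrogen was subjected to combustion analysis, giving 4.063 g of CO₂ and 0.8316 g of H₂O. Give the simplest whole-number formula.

CH

mol C = 4.063 g CO₂ ÷ 44.009 g/mol = 0.092322 mol
mol H = 2 × 0.8316 g H₂O ÷ 18.015 g/mol = 0.092323 mol
Divide by the smallest (0.092322 mol): C 1.000, H 1.000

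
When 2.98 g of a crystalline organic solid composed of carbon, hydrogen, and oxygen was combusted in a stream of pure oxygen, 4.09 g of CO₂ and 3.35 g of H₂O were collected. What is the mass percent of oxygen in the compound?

mol C = 4.09 g CO₂ ÷ 44.009 g/mol = 0.09294 mol
mol H = 2 × 3.35 g H₂O ÷ 18.015 g/mol = 0.3719 mol
mass O = 2.98 − (1.116 + 0.3749) = 1.489 g → mol O = 1.489 ÷ 15.999 = 0.09306 mol
mass % O = 1.489 g ÷ 2.98 g × 100%

50.0%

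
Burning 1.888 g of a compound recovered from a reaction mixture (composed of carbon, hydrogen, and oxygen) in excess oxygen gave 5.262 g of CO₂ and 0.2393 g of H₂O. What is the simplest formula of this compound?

mol C = 5.262 g CO₂ ÷ 44.009 g/mol = 0.11957 mol
mol H = 2 × 0.2393 g H₂O ÷ 18.015 g/mol = 0.026567 mol
mass O = 1.888 − (1.4361 + 0.026779) = 0.42511 g → mol O = 0.42511 ÷ 15.999 = 0.026571 mol
Divide by the smallest (0.026567 mol): C 4.501, H 1.000, O 1.000
Multiplying each by 2 gives whole numbers: C 9.00, H 2.00, O 2.00

C9H2O2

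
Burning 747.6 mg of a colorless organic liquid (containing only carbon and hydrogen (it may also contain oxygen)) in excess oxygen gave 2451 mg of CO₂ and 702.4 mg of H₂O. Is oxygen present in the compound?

no

mol C = 2.451 g CO₂ ÷ 44.009 g/mol = 0.055693 mol
mol H = 2 × 0.7024 g H₂O ÷ 18.015 g/mol = 0.077979 mol
C and H together account for 0.74753 g — essentially the entire 0.7476 g sample — so the compound contains no oxygen.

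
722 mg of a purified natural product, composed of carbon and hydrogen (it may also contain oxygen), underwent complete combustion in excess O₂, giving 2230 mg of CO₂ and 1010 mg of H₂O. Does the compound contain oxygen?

no

mol C = 2.23 g CO₂ ÷ 44.009 g/mol = 0.05067 mol
mol H = 2 × 1.01 g H₂O ÷ 18.015 g/mol = 0.1121 mol
C and H together account for 0.7216 g — essentially the entire 0.722 g sample — so the compound contains no oxygen.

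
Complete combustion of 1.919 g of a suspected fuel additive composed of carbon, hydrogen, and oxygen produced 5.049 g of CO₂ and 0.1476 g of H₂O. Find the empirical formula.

mol C = 5.049 g CO₂ ÷ 44.009 g/mol = 0.11473 mol
mol H = 2 × 0.1476 g H₂O ÷ 18.015 g/mol = 0.016386 mol
mass O = 1.919 − (1.3780 + 0.016517) = 0.52450 g → mol O = 0.52450 ÷ 15.999 = 0.032783 mol
Divide by the smallest (0.016386 mol): C 7.001, H 1.000, O 2.001

C7HO2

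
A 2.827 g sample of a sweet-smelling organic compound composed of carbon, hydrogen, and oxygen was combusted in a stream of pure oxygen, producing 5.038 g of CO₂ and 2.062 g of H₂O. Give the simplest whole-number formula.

C3H6O2

mol C = 5.038 g CO₂ ÷ 44.009 g/mol = 0.11448 mol
mol H = 2 × 2.062 g H₂O ÷ 18.015 g/mol = 0.22892 mol
mass O = 2.827 − (1.3750 + 0.23075) = 1.2213 g → mol O = 1.2213 ÷ 15.999 = 0.076334 mol
Divide by the smallest (0.076334 mol): C 1.500, H 2.999, O 1.000
Multiplying each by 2 gives whole numbers: C 3.00, H 6.00, O 2.00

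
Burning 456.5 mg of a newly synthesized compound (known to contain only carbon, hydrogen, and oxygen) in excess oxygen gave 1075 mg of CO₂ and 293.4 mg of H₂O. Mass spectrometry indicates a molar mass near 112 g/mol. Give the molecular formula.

C6H8O2

mol C = 1.075 g CO₂ ÷ 44.009 g/mol = 0.024427 mol
mol H = 2 × 0.2934 g H₂O ÷ 18.015 g/mol = 0.032573 mol
mass O = 0.4565 − (0.29339 + 0.032833) = 0.13028 g → mol O = 0.13028 ÷ 15.999 = 0.0081428 mol
Divide by the smallest (0.0081428 mol): C 3.000, H 4.000, O 1.000
Empirical formula: C3H4O
Empirical-formula mass = 56.06 g/mol; 112 ÷ 56.06 ≈ 2, so the molecular formula is C6H8O2.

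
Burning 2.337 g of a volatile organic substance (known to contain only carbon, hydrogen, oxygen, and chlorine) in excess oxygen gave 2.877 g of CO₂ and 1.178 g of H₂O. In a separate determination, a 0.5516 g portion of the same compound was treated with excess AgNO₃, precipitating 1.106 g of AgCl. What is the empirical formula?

mol C = 2.877 g CO₂ ÷ 44.009 g/mol = 0.065373 mol
mol H = 2 × 1.178 g H₂O ÷ 18.015 g/mol = 0.13078 mol
From the AgCl data: mol Cl per gram of compound = (1.106 ÷ 143.318) ÷ 0.5516 = 0.013990 mol/g, so in the 2.337 g combustion sample mol Cl = 0.032696 mol
mass O = 2.337 − (0.78520 + 0.13183 + 1.1591) = 0.26092 g → mol O = 0.26092 ÷ 15.999 = 0.016309 mol
Divide by the smallest (0.016309 mol): C 4.009, H 8.019, Cl 2.005, O 1.000

C4H8Cl2O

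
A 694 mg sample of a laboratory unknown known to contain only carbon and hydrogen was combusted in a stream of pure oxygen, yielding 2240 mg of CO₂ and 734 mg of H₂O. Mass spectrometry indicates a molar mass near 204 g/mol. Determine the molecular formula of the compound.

C15H24

mol C = 2.24 g CO₂ ÷ 44.009 g/mol = 0.05090 mol
mol H = 2 × 0.734 g H₂O ÷ 18.015 g/mol = 0.08149 mol
Divide by the smallest (0.05090 mol): C 1.000, H 1.601
Multiplying each by 5 gives whole numbers: C 5.00, H 8.00
Empirical formula: C5H8
Empirical-formula mass = 68.12 g/mol; 204 ÷ 68.12 ≈ 3, so the molecular formula is C15H24.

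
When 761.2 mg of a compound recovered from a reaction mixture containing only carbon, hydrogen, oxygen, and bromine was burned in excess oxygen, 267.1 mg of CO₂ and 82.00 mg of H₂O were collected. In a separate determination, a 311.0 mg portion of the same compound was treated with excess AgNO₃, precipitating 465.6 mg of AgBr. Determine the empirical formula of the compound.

C2H3Br2O4

mol C = 0.2671 g CO₂ ÷ 44.009 g/mol = 0.0060692 mol
mol H = 2 × 0.08200 g H₂O ÷ 18.015 g/mol = 0.0091035 mol
From the AgBr data: mol Br per gram of compound = (0.4656 ÷ 187.772) ÷ 0.3110 = 0.0079730 mol/g, so in the 0.7612 g combustion sample mol Br = 0.0060690 mol
mass O = 0.7612 − (0.072897 + 0.0091764 + 0.48494) = 0.19419 g → mol O = 0.19419 ÷ 15.999 = 0.012137 mol
Divide by the smallest (0.0060690 mol): C 1.000, H 1.500, Br 1.000, O 2.000
Multiplying each by 2 gives whole numbers: C 2.00, H 3.00, Br 2.00, O 4.00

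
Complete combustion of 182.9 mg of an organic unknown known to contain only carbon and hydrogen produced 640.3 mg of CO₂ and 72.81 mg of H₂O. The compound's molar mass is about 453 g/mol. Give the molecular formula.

C36H20

mol C = 0.6403 g CO₂ ÷ 44.009 g/mol = 0.014549 mol
mol H = 2 × 0.07281 g H₂O ÷ 18.015 g/mol = 0.0080833 mol
Divide by the smallest (0.0080833 mol): C 1.800, H 1.000
Multiplying each by 5 gives whole numbers: C 9.00, H 5.00
Empirical formula: C9H5
Empirical-formula mass = 113.14 g/mol; 453 ÷ 113.14 ≈ 4, so the molecular formula is C36H20.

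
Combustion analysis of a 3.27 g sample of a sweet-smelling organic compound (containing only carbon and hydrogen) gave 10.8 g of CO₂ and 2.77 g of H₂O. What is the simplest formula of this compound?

C4H5

mol C = 10.8 g CO₂ ÷ 44.009 g/mol = 0.2454 mol
mol H = 2 × 2.77 g H₂O ÷ 18.015 g/mol = 0.3075 mol
Divide by the smallest (0.2454 mol): C 1.000, H 1.253
Multiplying each by 4 gives whole numbers: C 4.00, H 5.01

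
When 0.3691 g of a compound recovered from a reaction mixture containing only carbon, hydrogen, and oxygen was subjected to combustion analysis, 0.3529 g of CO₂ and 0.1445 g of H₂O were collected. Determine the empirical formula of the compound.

mol C = 0.3529 g CO₂ ÷ 44.009 g/mol = 0.0080188 mol
mol H = 2 × 0.1445 g H₂O ÷ 18.015 g/mol = 0.016042 mol
mass O = 0.3691 − (0.096314 + 0.016171) = 0.25662 g → mol O = 0.25662 ÷ 15.999 = 0.016039 mol
Divide by the smallest (0.0080188 mol): C 1.000, H 2.001, O 2.000

CH2O2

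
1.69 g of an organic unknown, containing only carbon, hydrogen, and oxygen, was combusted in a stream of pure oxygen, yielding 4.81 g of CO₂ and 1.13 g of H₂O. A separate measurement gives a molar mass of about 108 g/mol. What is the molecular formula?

C7H8O

mol C = 4.81 g CO₂ ÷ 44.009 g/mol = 0.1093 mol
mol H = 2 × 1.13 g H₂O ÷ 18.015 g/mol = 0.1255 mol
mass O = 1.69 − (1.313 + 0.1265) = 0.2508 g → mol O = 0.2508 ÷ 15.999 = 0.01568 mol
Divide by the smallest (0.01568 mol): C 6.972, H 8.003, O 1.000
Empirical formula: C7H8O
Empirical-formula mass = 108.14 g/mol; 108 ÷ 108.14 ≈ 1, so the molecular formula is C7H8O.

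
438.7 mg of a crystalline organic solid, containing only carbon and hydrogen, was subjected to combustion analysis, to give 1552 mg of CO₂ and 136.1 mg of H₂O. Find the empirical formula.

C7H3

mol C = 1.552 g CO₂ ÷ 44.009 g/mol = 0.035266 mol
mol H = 2 × 0.1361 g H₂O ÷ 18.015 g/mol = 0.015110 mol
Divide by the smallest (0.015110 mol): C 2.334, H 1.000
Multiplying each by 3 gives whole numbers: C 7.00, H 3.00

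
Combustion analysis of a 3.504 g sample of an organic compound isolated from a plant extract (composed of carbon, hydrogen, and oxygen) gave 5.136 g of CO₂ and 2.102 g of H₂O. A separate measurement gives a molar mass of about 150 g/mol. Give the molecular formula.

C5H10O5

mol C = 5.136 g CO₂ ÷ 44.009 g/mol = 0.11670 mol
mol H = 2 × 2.102 g H₂O ÷ 18.015 g/mol = 0.23336 mol
mass O = 3.504 − (1.4017 + 0.23523) = 1.8670 g → mol O = 1.8670 ÷ 15.999 = 0.11670 mol
Divide by the smallest (0.11670 mol): C 1.000, H 2.000, O 1.000
Empirical formula: CH2O
Empirical-formula mass = 30.03 g/mol; 150 ÷ 30.03 ≈ 5, so the molecular formula is C5H10O5.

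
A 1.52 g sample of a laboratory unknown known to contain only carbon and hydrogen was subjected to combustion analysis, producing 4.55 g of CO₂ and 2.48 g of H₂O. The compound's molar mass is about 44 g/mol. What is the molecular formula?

mol C = 4.55 g CO₂ ÷ 44.009 g/mol = 0.1034 mol
mol H = 2 × 2.48 g H₂O ÷ 18.015 g/mol = 0.2753 mol
Divide by the smallest (0.1034 mol): C 1.000, H 2.663
Multiplying each by 3 gives whole numbers: C 3.00, H 7.99
Empirical formula: C3H8
Empirical-formula mass = 44.10 g/mol; 44 ÷ 44.10 ≈ 1, so the molecular formula is C3H8.

C3H8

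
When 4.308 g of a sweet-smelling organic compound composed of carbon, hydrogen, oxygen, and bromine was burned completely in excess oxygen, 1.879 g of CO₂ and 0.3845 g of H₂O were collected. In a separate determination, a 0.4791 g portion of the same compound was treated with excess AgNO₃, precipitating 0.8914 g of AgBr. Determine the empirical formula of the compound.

C2H2Br2O

mol C = 1.879 g CO₂ ÷ 44.009 g/mol = 0.042696 mol
mol H = 2 × 0.3845 g H₂O ÷ 18.015 g/mol = 0.042687 mol
From the AgBr data: mol Br per gram of compound = (0.8914 ÷ 187.772) ÷ 0.4791 = 0.0099087 mol/g, so in the 4.308 g combustion sample mol Br = 0.042687 mol
mass O = 4.308 − (0.51282 + 0.043028 + 3.4108) = 0.34132 g → mol O = 0.34132 ÷ 15.999 = 0.021334 mol
Divide by the smallest (0.021334 mol): C 2.001, H 2.001, Br 2.001, O 1.000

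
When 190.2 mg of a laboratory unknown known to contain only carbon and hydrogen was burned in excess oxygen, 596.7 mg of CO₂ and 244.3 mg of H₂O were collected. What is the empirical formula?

mol C = 0.5967 g CO₂ ÷ 44.009 g/mol = 0.013559 mol
mol H = 2 × 0.2443 g H₂O ÷ 18.015 g/mol = 0.027122 mol
Divide by the smallest (0.013559 mol): C 1.000, H 2.000

CH2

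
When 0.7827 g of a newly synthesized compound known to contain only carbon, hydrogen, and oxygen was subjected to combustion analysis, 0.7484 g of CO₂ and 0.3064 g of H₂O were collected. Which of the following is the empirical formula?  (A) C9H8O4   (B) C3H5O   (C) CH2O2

mol C = 0.7484 g CO₂ ÷ 44.009 g/mol = 0.017006 mol
mol H = 2 × 0.3064 g H₂O ÷ 18.015 g/mol = 0.034016 mol
mass O = 0.7827 − (0.20425 + 0.034288) = 0.54416 g → mol O = 0.54416 ÷ 15.999 = 0.034012 mol
Divide by the smallest (0.017006 mol): C 1.000, H 2.000, O 2.000

(C) CH2O2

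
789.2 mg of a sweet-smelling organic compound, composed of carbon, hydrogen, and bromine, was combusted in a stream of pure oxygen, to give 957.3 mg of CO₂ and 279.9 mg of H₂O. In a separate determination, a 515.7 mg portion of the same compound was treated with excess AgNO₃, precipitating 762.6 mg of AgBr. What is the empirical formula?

C7H10Br2

mol C = 0.9573 g CO₂ ÷ 44.009 g/mol = 0.021752 mol
mol H = 2 × 0.2799 g H₂O ÷ 18.015 g/mol = 0.031074 mol
From the AgBr data: mol Br per gram of compound = (0.7626 ÷ 187.772) ÷ 0.5157 = 0.0078753 mol/g, so in the 0.7892 g combustion sample mol Br = 0.0062152 mol
Divide by the smallest (0.0062152 mol): C 3.500, H 5.000, Br 1.000
Multiplying each by 2 gives whole numbers: C 7.00, H 10.00, Br 2.00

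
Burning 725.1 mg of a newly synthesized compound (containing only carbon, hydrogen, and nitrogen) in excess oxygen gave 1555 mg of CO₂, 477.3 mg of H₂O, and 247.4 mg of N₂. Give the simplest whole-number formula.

mol C = 1.555 g CO₂ ÷ 44.009 g/mol = 0.035334 mol
mol H = 2 × 0.4773 g H₂O ÷ 18.015 g/mol = 0.052989 mol
mol N = 2 × 0.2474 g N₂ ÷ 28.014 g/mol = 0.017663 mol
Divide by the smallest (0.017663 mol): C 2.000, H 3.000, N 1.000

C2H3N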